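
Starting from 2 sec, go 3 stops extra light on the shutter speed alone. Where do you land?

15 s

Shutter speed: 2 → 4 → 8 → 15 — 3 stops longer (brighter).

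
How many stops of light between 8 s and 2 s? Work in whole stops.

2 stops

8 → 4 → 2 — count the steps: 2 stops.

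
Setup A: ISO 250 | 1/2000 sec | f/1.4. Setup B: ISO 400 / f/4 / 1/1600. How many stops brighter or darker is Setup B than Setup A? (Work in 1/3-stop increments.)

Aperture: f/1.4 → f/1.6 → f/1.8 → f/2 → f/2.2 → f/2.5 → f/2.8 → f/3.2 → f/3.5 → f/4 — 3 stops smaller aperture (darker).
Shutter speed: 1/2000 → 1/1600 — 1/3 stop longer (brighter).
ISO: 250 → 320 → 400 — 2/3 stop raised (brighter).
Net: −3 +1/3 +2/3 = −2 stops.

2 stops darker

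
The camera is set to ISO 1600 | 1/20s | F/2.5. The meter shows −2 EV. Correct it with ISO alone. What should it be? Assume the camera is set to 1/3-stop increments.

Underexposed by 2 stops → need 2 stops brighter.
ISO: 1600 → 2000 → 2500 → 3200 → 4000 → 5000 → 6400.

ISO 6400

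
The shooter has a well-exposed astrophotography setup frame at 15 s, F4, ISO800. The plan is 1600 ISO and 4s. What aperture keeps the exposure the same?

f/2.8

ISO: 800 → 1600 — 1 stop higher (brighter).
Shutter speed: 15 → 8 → 4 — 2 stops shorter (darker).
Net change so far: 1 stop darker. Offset with the aperture: f/4 → f/2.8.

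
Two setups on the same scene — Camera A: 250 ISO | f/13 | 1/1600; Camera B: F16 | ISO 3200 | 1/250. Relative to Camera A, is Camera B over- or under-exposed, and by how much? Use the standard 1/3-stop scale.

5 2/3 stops brighter

Aperture: f/13 → f/14 → f/16 — 2/3 stop narrower (darker).
Shutter speed: 1/1600 → 1/1250 → 1/1000 → 1/800 → 1/640 → 1/500 → 1/400 → 1/320 → 1/250 — 2 2/3 stops slower (brighter).
ISO: 250 → 320 → 400 → 500 → 640 → 800 → 1000 → 1250 → 1600 → 2000 → 2500 → 3200 — 3 2/3 stops higher (brighter).
Net: −2/3 +2 2/3 +3 2/3 = +5 2/3 stops.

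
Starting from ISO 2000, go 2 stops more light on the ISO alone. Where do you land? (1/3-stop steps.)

ISO: 2000 → 2500 → 3200 → 4000 → 5000 → 6400 → 8000 — 2 stops raised (brighter).

ISO 8000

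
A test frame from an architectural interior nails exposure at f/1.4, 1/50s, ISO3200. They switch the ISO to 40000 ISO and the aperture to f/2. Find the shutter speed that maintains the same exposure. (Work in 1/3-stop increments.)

ISO: 3200 → 4000 → 5000 → 6400 → 8000 → 10000 → 12800 → 16000 → 20000 → 25600 → 32000 → 40000 — 3 2/3 stops higher (brighter).
Aperture: f/1.4 → f/1.6 → f/1.8 → f/2 — 1 stop stopped down (darker).
Net change so far: 2 2/3 stops brighter. Offset with the shutter speed: 1/50 → 1/60 → 1/80 → 1/100 → 1/125 → 1/160 → 1/200 → 1/250 → 1/320.

1/320s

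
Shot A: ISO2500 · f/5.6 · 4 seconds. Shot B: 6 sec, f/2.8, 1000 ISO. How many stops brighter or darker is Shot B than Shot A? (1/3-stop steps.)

1 1/3 stops brighter

Aperture: f/5.6 → f/5 → f/4.5 → f/4 → f/3.5 → f/3.2 → f/2.8 — 2 stops larger aperture (brighter).
Shutter speed: 4 → 5 → 6 — 2/3 stop slower (brighter).
ISO: 2500 → 2000 → 1600 → 1250 → 1000 — 1 1/3 stops lower (darker).
Net: +2 +2/3 −1 1/3 = +1 1/3 stops.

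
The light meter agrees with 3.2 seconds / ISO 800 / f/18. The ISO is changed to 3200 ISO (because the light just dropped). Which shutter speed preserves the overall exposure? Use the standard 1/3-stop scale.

0.8 s

ISO: 800 → 1000 → 1250 → 1600 → 2000 → 2500 → 3200 — 2 stops higher (brighter).
Need 2 stops darker from the shutter speed: 3.2 → 2.5 → 2 → 1.6 → 1.3 → 1 → 0.8.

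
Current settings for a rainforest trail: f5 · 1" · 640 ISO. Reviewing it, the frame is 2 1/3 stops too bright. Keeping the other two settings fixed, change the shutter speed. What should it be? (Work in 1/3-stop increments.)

Overexposed by 2 1/3 stops → need 2 1/3 stops darker.
Shutter speed: 1 → 0.8 → 0.6 → 0.5 → 0.4 → 0.3 → 1/4 → 1/5.

1/5s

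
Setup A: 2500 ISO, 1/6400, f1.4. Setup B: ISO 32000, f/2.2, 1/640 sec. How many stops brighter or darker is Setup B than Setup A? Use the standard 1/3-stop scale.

5 2/3 stops brighter

Aperture: f/1.4 → f/1.6 → f/1.8 → f/2 → f/2.2 — 1 1/3 stops narrower (darker).
Shutter speed: 1/6400 → 1/5000 → 1/4000 → 1/3200 → 1/2500 → 1/2000 → 1/1600 → 1/1250 → 1/1000 → 1/800 → 1/640 — 3 1/3 stops longer (brighter).
ISO: 2500 → 3200 → 4000 → 5000 → 6400 → 8000 → 10000 → 12800 → 16000 → 20000 → 25600 → 32000 — 3 2/3 stops higher (brighter).
Net: −1 1/3 +3 1/3 +3 2/3 = +5 2/3 stops.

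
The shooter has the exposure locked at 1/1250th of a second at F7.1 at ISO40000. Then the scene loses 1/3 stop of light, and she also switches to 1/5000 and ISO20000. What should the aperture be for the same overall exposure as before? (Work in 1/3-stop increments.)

Scene light: 1/3 stop darker.
Shutter speed: 1/1250 → 1/1600 → 1/2000 → 1/2500 → 1/3200 → 1/4000 → 1/5000 — 2 stops shorter (darker).
ISO: 40000 → 32000 → 25600 → 20000 — 1 stop dropped (darker).
Net so far: 3 1/3 stops darker. Aperture: f/7.1 → f/6.3 → f/5.6 → f/5 → f/4.5 → f/4 → f/3.5 → f/3.2 → f/2.8 → f/2.5 → f/2.2.

f/2.2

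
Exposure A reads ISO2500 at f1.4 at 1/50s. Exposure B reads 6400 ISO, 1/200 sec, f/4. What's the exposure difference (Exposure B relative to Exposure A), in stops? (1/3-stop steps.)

Aperture: f/1.4 → f/1.6 → f/1.8 → f/2 → f/2.2 → f/2.5 → f/2.8 → f/3.2 → f/3.5 → f/4 — 3 stops stopped down (darker).
Shutter speed: 1/50 → 1/60 → 1/80 → 1/100 → 1/125 → 1/160 → 1/200 — 2 stops shorter (darker).
ISO: 2500 → 3200 → 4000 → 5000 → 6400 — 1 1/3 stops raised (brighter).
Net: −3 −2 +1 1/3 = −3 2/3 stops.

3 2/3 stops darker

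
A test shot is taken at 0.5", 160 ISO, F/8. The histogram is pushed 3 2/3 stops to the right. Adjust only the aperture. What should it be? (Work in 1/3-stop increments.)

f/29

Overexposed by 3 2/3 stops → need 3 2/3 stops darker.
Aperture: f/8 → f/9 → f/10 → f/11 → f/13 → f/14 → f/16 → f/18 → f/20 → f/22 → f/25 → f/29.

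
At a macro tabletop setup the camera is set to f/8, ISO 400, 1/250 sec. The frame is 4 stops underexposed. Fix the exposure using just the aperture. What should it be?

f/2

Underexposed by 4 stops → need 4 stops brighter.
Aperture: f/8 → f/5.6 → f/4 → f/2.8 → f/2.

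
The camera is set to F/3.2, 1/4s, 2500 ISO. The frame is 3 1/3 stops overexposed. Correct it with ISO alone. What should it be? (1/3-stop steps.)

ISO 250

Overexposed by 3 1/3 stops → need 3 1/3 stops darker.
ISO: 2500 → 2000 → 1600 → 1250 → 1000 → 800 → 640 → 500 → 400 → 320 → 250.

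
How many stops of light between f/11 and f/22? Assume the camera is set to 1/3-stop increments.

f/11 → f/13 → f/14 → f/16 → f/18 → f/20 → f/22 — count the steps: 6 third-stops = 2 stops.

2 stops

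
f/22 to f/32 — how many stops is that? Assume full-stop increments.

1 stop

f/22 → f/32 — count the steps: 1 stop.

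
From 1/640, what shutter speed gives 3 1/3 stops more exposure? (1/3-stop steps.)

Shutter speed: 1/640 → 1/500 → 1/400 → 1/320 → 1/250 → 1/200 → 1/160 → 1/125 → 1/100 → 1/80 → 1/60 — 3 1/3 stops slower (brighter).

1/60s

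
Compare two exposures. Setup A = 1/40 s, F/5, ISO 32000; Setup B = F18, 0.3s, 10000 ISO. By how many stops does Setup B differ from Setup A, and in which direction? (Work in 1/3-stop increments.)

Aperture: f/5 → f/5.6 → f/6.3 → f/7.1 → f/8 → f/9 → f/10 → f/11 → f/13 → f/14 → f/16 → f/18 — 3 2/3 stops stopped down (darker).
Shutter speed: 1/40 → 1/30 → 1/25 → 1/20 → 1/15 → 1/13 → 1/10 → 1/8 → 1/6 → 1/5 → 1/4 → 0.3 — 3 2/3 stops slower (brighter).
ISO: 32000 → 25600 → 20000 → 16000 → 12800 → 10000 — 1 2/3 stops lower (darker).
Net: −3 2/3 +3 2/3 −1 2/3 = −1 2/3 stops.

1 2/3 stops darker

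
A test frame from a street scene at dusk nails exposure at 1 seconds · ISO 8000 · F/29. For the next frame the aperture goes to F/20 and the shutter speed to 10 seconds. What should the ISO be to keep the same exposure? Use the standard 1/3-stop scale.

Aperture: f/29 → f/25 → f/22 → f/20 — 1 stop wider (brighter).
Shutter speed: 1 → 1.3 → 1.6 → 2 → 2.5 → 3.2 → 4 → 5 → 6 → 8 → 10 — 3 1/3 stops longer (brighter).
Net change so far: 4 1/3 stops brighter. Offset with the ISO: 8000 → 6400 → 5000 → 4000 → 3200 → 2500 → 2000 → 1600 → 1250 → 1000 → 800 → 640 → 500 → 400.

ISO 400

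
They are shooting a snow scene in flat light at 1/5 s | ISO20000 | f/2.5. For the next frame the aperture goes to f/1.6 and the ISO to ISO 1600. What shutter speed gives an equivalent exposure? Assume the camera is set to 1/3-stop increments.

Aperture: f/2.5 → f/2.2 → f/2 → f/1.8 → f/1.6 — 1 1/3 stops larger aperture (brighter).
ISO: 20000 → 16000 → 12800 → 10000 → 8000 → 6400 → 5000 → 4000 → 3200 → 2500 → 2000 → 1600 — 3 2/3 stops lower (darker).
Net change so far: 2 1/3 stops darker. Offset with the shutter speed: 1/5 → 1/4 → 0.3 → 0.4 → 0.5 → 0.6 → 0.8 → 1.

1 s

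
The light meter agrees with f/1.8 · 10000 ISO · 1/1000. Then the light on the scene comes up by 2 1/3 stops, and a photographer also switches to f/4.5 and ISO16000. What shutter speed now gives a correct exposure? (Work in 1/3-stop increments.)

Scene light: 2 1/3 stops brighter.
Aperture: f/1.8 → f/2 → f/2.2 → f/2.5 → f/2.8 → f/3.2 → f/3.5 → f/4 → f/4.5 — 2 2/3 stops smaller aperture (darker).
ISO: 10000 → 12800 → 16000 — 2/3 stop higher (brighter).
Net so far: 1/3 stop brighter. Shutter speed: 1/1000 → 1/1250.

1/1250s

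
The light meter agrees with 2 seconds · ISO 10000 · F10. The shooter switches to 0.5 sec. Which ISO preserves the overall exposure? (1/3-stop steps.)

Shutter speed: 2 → 1.6 → 1.3 → 1 → 0.8 → 0.6 → 0.5 — 2 stops faster (darker).
Need 2 stops brighter from the ISO: 10000 → 12800 → 16000 → 20000 → 25600 → 32000 → 40000.

ISO 40000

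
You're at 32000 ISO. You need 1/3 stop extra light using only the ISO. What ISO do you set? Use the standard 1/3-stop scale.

ISO: 32000 → 40000 — 1/3 stop raised (brighter).

ISO 40000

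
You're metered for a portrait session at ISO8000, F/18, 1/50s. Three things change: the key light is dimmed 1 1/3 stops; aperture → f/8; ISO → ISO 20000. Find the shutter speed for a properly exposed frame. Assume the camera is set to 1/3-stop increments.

1/250s

Scene light: 1 1/3 stops darker.
Aperture: f/18 → f/16 → f/14 → f/13 → f/11 → f/10 → f/9 → f/8 — 2 1/3 stops wider (brighter).
ISO: 8000 → 10000 → 12800 → 16000 → 20000 — 1 1/3 stops higher (brighter).
Net so far: 2 1/3 stops brighter. Shutter speed: 1/50 → 1/60 → 1/80 → 1/100 → 1/125 → 1/160 → 1/200 → 1/250.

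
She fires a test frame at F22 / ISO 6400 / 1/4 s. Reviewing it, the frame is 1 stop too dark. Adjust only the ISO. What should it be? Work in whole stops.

ISO 12800

Underexposed by 1 stop → need 1 stop brighter.
ISO: 6400 → 12800.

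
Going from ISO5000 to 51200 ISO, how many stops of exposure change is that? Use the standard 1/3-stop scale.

5000 → 6400 → 8000 → 10000 → 12800 → 16000 → 20000 → 25600 → 32000 → 40000 → 51200 — count the steps: 10 third-stops = 3 1/3 stops.

3 1/3 stops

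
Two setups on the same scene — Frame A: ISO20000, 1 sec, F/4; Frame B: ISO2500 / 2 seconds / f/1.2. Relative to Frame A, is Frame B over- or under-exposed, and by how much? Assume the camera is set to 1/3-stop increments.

1 1/3 stops brighter

Aperture: f/4 → f/3.5 → f/3.2 → f/2.8 → f/2.5 → f/2.2 → f/2 → f/1.8 → f/1.6 → f/1.4 → f/1.2 — 3 1/3 stops opened up (brighter).
Shutter speed: 1 → 1.3 → 1.6 → 2 — 1 stop longer (brighter).
ISO: 20000 → 16000 → 12800 → 10000 → 8000 → 6400 → 5000 → 4000 → 3200 → 2500 — 3 stops dropped (darker).
Net: +3 1/3 +1 −3 = +1 1/3 stops.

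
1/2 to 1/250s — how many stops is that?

1/2 → 1/4 → 1/8 → 1/15 → 1/30 → 1/60 → 1/125 → 1/250 — count the steps: 7 stops.

7 stops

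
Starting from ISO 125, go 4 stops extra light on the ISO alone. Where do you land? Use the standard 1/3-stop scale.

ISO 2000

ISO: 125 → 160 → 200 → 250 → 320 → 400 → 500 → 640 → 800 → 1000 → 1250 → 1600 → 2000 — 4 stops raised (brighter).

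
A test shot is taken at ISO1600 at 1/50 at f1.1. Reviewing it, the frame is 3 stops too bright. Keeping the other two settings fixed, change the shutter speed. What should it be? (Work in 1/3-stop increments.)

Overexposed by 3 stops → need 3 stops darker.
Shutter speed: 1/50 → 1/60 → 1/80 → 1/100 → 1/125 → 1/160 → 1/200 → 1/250 → 1/320 → 1/400.

1/400s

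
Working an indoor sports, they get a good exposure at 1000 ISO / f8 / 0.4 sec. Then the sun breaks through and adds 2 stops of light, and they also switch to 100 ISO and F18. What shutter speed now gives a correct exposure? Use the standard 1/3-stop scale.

Scene light: 2 stops brighter.
ISO: 1000 → 800 → 640 → 500 → 400 → 320 → 250 → 200 → 160 → 125 → 100 — 3 1/3 stops dropped (darker).
Aperture: f/8 → f/9 → f/10 → f/11 → f/13 → f/14 → f/16 → f/18 — 2 1/3 stops narrower (darker).
Net so far: 3 2/3 stops darker. Shutter speed: 0.4 → 0.5 → 0.6 → 0.8 → 1 → 1.3 → 1.6 → 2 → 2.5 → 3.2 → 4 → 5.

5 s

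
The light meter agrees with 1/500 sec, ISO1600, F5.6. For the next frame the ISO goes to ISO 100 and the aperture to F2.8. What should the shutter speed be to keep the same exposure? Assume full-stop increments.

ISO: 1600 → 800 → 400 → 200 → 100 — 4 stops dropped (darker).
Aperture: f/5.6 → f/4 → f/2.8 — 2 stops wider (brighter).
Net change so far: 2 stops darker. Offset with the shutter speed: 1/500 → 1/250 → 1/125.

1/125s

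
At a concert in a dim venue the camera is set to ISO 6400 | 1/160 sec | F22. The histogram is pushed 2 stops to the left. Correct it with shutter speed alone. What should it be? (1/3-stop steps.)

Underexposed by 2 stops → need 2 stops brighter.
Shutter speed: 1/160 → 1/125 → 1/100 → 1/80 → 1/60 → 1/50 → 1/40.

1/40s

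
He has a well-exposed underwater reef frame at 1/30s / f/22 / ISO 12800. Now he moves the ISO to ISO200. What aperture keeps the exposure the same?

ISO: 12800 → 6400 → 3200 → 1600 → 800 → 400 → 200 — 6 stops lower (darker).
Need 6 stops brighter from the aperture: f/22 → f/16 → f/11 → f/8 → f/5.6 → f/4 → f/2.8.

f/2.8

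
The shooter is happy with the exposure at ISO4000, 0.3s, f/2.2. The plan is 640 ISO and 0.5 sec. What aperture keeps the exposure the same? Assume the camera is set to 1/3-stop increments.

f/1.1

ISO: 4000 → 3200 → 2500 → 2000 → 1600 → 1250 → 1000 → 800 → 640 — 2 2/3 stops lower (darker).
Shutter speed: 0.3 → 0.4 → 0.5 — 2/3 stop longer (brighter).
Net change so far: 2 stops darker. Offset with the aperture: f/2.2 → f/2 → f/1.8 → f/1.6 → f/1.4 → f/1.2 → f/1.1.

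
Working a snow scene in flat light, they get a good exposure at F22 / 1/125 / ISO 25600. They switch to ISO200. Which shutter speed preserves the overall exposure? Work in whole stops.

ISO: 25600 → 12800 → 6400 → 3200 → 1600 → 800 → 400 → 200 — 7 stops lower (darker).
Need 7 stops brighter from the shutter speed: 1/125 → 1/60 → 1/30 → 1/15 → 1/8 → 1/4 → 1/2 → 1.

1 s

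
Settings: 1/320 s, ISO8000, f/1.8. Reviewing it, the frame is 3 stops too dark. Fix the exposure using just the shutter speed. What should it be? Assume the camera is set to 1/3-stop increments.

Underexposed by 3 stops → need 3 stops brighter.
Shutter speed: 1/320 → 1/250 → 1/200 → 1/160 → 1/125 → 1/100 → 1/80 → 1/60 → 1/50 → 1/40.

1/40s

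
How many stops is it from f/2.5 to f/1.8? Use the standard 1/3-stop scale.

1 stop

f/2.5 → f/2.2 → f/2 → f/1.8 — count the steps: 3 third-stops = 1 stop.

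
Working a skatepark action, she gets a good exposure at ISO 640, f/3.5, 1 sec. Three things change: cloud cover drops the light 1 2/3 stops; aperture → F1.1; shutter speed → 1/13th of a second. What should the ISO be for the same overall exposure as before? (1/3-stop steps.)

ISO 2500

Scene light: 1 2/3 stops darker.
Aperture: f/3.5 → f/3.2 → f/2.8 → f/2.5 → f/2.2 → f/2 → f/1.8 → f/1.6 → f/1.4 → f/1.2 → f/1.1 — 3 1/3 stops wider (brighter).
Shutter speed: 1 → 0.8 → 0.6 → 0.5 → 0.4 → 0.3 → 1/4 → 1/5 → 1/6 → 1/8 → 1/10 → 1/13 — 3 2/3 stops shorter (darker).
Net so far: 2 stops darker. ISO: 640 → 800 → 1000 → 1250 → 1600 → 2000 → 2500.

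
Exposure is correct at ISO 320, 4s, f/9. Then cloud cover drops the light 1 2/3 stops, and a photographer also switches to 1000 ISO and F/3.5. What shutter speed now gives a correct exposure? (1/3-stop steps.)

0.6 s

Scene light: 1 2/3 stops darker.
ISO: 320 → 400 → 500 → 640 → 800 → 1000 — 1 2/3 stops higher (brighter).
Aperture: f/9 → f/8 → f/7.1 → f/6.3 → f/5.6 → f/5 → f/4.5 → f/4 → f/3.5 — 2 2/3 stops larger aperture (brighter).
Net so far: 2 2/3 stops brighter. Shutter speed: 4 → 3.2 → 2.5 → 2 → 1.6 → 1.3 → 1 → 0.8 → 0.6.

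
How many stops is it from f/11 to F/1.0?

7 stops

f/11 → f/8 → f/5.6 → f/4 → f/2.8 → f/2 → f/1.4 → f/1.0 — count the steps: 7 stops.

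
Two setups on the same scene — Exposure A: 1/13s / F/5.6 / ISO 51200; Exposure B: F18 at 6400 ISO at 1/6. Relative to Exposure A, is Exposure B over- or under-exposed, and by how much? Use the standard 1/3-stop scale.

5 1/3 stops darker

Aperture: f/5.6 → f/6.3 → f/7.1 → f/8 → f/9 → f/10 → f/11 → f/13 → f/14 → f/16 → f/18 — 3 1/3 stops narrower (darker).
Shutter speed: 1/13 → 1/10 → 1/8 → 1/6 — 1 stop longer (brighter).
ISO: 51200 → 40000 → 32000 → 25600 → 20000 → 16000 → 12800 → 10000 → 8000 → 6400 — 3 stops lower (darker).
Net: −3 1/3 +1 −3 = −5 1/3 stops.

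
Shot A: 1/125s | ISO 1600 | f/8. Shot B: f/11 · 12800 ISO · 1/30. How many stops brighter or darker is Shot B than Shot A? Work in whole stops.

4 stops brighter

Aperture: f/8 → f/11 — 1 stop stopped down (darker).
Shutter speed: 1/125 → 1/60 → 1/30 — 2 stops slower (brighter).
ISO: 1600 → 3200 → 6400 → 12800 — 3 stops higher (brighter).
Net: −1 +2 +3 = +4 stops.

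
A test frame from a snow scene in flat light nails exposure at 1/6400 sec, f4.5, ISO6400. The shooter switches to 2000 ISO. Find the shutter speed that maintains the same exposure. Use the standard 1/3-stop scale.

1/2000s

ISO: 6400 → 5000 → 4000 → 3200 → 2500 → 2000 — 1 2/3 stops lower (darker).
Need 1 2/3 stops brighter from the shutter speed: 1/6400 → 1/5000 → 1/4000 → 1/3200 → 1/2500 → 1/2000.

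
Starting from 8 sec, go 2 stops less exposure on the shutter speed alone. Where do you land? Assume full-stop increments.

2 s

Shutter speed: 8 → 4 → 2 — 2 stops faster (darker).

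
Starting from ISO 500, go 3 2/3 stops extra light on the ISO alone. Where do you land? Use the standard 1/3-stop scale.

ISO: 500 → 640 → 800 → 1000 → 1250 → 1600 → 2000 → 2500 → 3200 → 4000 → 5000 → 6400 — 3 2/3 stops raised (brighter).

ISO 6400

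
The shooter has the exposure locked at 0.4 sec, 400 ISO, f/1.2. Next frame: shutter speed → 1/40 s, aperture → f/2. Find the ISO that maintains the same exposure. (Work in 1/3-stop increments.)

Shutter speed: 0.4 → 0.3 → 1/4 → 1/5 → 1/6 → 1/8 → 1/10 → 1/13 → 1/15 → 1/20 → 1/25 → 1/30 → 1/40 — 4 stops faster (darker).
Aperture: f/1.2 → f/1.4 → f/1.6 → f/1.8 → f/2 — 1 1/3 stops stopped down (darker).
Net change so far: 5 1/3 stops darker. Offset with the ISO: 400 → 500 → 640 → 800 → 1000 → 1250 → 1600 → 2000 → 2500 → 3200 → 4000 → 5000 → 6400 → 8000 → 10000 → 12800 → 16000.

ISO 16000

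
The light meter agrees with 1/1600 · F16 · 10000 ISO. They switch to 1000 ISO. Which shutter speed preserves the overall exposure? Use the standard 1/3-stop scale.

1/160s

ISO: 10000 → 8000 → 6400 → 5000 → 4000 → 3200 → 2500 → 2000 → 1600 → 1250 → 1000 — 3 1/3 stops lower (darker).
Need 3 1/3 stops brighter from the shutter speed: 1/1600 → 1/1250 → 1/1000 → 1/800 → 1/640 → 1/500 → 1/400 → 1/320 → 1/250 → 1/200 → 1/160.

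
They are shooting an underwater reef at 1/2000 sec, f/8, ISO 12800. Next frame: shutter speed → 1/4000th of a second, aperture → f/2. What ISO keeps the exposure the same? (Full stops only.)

ISO 1600

Shutter speed: 1/2000 → 1/4000 — 1 stop faster (darker).
Aperture: f/8 → f/5.6 → f/4 → f/2.8 → f/2 — 4 stops opened up (brighter).
Net change so far: 3 stops brighter. Offset with the ISO: 12800 → 6400 → 3200 → 1600.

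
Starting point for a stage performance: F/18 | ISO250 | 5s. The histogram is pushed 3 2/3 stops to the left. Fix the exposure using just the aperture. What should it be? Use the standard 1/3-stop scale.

f/5

Underexposed by 3 2/3 stops → need 3 2/3 stops brighter.
Aperture: f/18 → f/16 → f/14 → f/13 → f/11 → f/10 → f/9 → f/8 → f/7.1 → f/6.3 → f/5.6 → f/5.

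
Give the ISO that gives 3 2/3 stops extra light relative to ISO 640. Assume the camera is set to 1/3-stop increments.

ISO: 640 → 800 → 1000 → 1250 → 1600 → 2000 → 2500 → 3200 → 4000 → 5000 → 6400 → 8000 — 3 2/3 stops raised (brighter).

ISO 8000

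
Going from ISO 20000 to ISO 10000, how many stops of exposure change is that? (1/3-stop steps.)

1 stop

20000 → 16000 → 12800 → 10000 — count the steps: 3 third-stops = 1 stop.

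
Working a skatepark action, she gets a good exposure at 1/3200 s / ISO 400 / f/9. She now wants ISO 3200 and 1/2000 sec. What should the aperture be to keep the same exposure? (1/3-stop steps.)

f/32

ISO: 400 → 500 → 640 → 800 → 1000 → 1250 → 1600 → 2000 → 2500 → 3200 — 3 stops raised (brighter).
Shutter speed: 1/3200 → 1/2500 → 1/2000 — 2/3 stop slower (brighter).
Net change so far: 3 2/3 stops brighter. Offset with the aperture: f/9 → f/10 → f/11 → f/13 → f/14 → f/16 → f/18 → f/20 → f/22 → f/25 → f/29 → f/32.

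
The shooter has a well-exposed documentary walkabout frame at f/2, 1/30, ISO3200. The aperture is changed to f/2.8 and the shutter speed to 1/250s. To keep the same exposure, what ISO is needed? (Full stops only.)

ISO 51200

Aperture: f/2 → f/2.8 — 1 stop smaller aperture (darker).
Shutter speed: 1/30 → 1/60 → 1/125 → 1/250 — 3 stops shorter (darker).
Net change so far: 4 stops darker. Offset with the ISO: 3200 → 6400 → 12800 → 25600 → 51200.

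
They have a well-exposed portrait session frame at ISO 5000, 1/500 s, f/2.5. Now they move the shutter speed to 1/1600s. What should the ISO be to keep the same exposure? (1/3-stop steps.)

ISO 16000

Shutter speed: 1/500 → 1/640 → 1/800 → 1/1000 → 1/1250 → 1/1600 — 1 2/3 stops shorter (darker).
Need 1 2/3 stops brighter from the ISO: 5000 → 6400 → 8000 → 10000 → 12800 → 16000.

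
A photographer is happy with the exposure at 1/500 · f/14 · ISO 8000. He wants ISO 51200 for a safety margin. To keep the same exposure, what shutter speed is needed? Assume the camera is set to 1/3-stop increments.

1/3200s

ISO: 8000 → 10000 → 12800 → 16000 → 20000 → 25600 → 32000 → 40000 → 51200 — 2 2/3 stops higher (brighter).
Need 2 2/3 stops darker from the shutter speed: 1/500 → 1/640 → 1/800 → 1/1000 → 1/1250 → 1/1600 → 1/2000 → 1/2500 → 1/3200.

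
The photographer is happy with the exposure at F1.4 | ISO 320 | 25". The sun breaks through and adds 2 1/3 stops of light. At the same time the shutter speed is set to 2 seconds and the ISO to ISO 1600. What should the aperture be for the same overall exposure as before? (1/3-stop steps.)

f/2

Scene light: 2 1/3 stops brighter.
Shutter speed: 25 → 20 → 15 → 13 → 10 → 8 → 6 → 5 → 4 → 3.2 → 2.5 → 2 — 3 2/3 stops faster (darker).
ISO: 320 → 400 → 500 → 640 → 800 → 1000 → 1250 → 1600 — 2 1/3 stops higher (brighter).
Net so far: 1 stop brighter. Aperture: f/1.4 → f/1.6 → f/1.8 → f/2.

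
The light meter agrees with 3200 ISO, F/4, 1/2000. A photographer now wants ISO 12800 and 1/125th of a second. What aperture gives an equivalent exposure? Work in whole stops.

ISO: 3200 → 6400 → 12800 — 2 stops higher (brighter).
Shutter speed: 1/2000 → 1/1000 → 1/500 → 1/250 → 1/125 — 4 stops longer (brighter).
Net change so far: 6 stops brighter. Offset with the aperture: f/4 → f/5.6 → f/8 → f/11 → f/16 → f/22 → f/32.

f/32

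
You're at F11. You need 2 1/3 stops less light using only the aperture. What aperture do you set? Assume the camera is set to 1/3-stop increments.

f/25

Aperture: f/11 → f/13 → f/14 → f/16 → f/18 → f/20 → f/22 → f/25 — 2 1/3 stops stopped down (darker).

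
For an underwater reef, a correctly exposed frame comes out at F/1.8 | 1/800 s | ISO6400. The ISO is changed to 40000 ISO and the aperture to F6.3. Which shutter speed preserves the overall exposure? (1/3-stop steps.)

ISO: 6400 → 8000 → 10000 → 12800 → 16000 → 20000 → 25600 → 32000 → 40000 — 2 2/3 stops higher (brighter).
Aperture: f/1.8 → f/2 → f/2.2 → f/2.5 → f/2.8 → f/3.2 → f/3.5 → f/4 → f/4.5 → f/5 → f/5.6 → f/6.3 — 3 2/3 stops stopped down (darker).
Net change so far: 1 stop darker. Offset with the shutter speed: 1/800 → 1/640 → 1/500 → 1/400.

1/400s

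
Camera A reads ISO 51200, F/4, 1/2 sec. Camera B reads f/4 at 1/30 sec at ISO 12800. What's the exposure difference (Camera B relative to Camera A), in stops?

6 stops darker

Aperture: unchanged.
Shutter speed: 1/2 → 1/4 → 1/8 → 1/15 → 1/30 — 4 stops faster (darker).
ISO: 51200 → 25600 → 12800 — 2 stops lower (darker).
Net: −4 −2 = −6 stops.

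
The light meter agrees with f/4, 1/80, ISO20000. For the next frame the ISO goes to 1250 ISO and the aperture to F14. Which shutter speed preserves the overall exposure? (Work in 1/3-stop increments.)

2.5 s

ISO: 20000 → 16000 → 12800 → 10000 → 8000 → 6400 → 5000 → 4000 → 3200 → 2500 → 2000 → 1600 → 1250 — 4 stops dropped (darker).
Aperture: f/4 → f/4.5 → f/5 → f/5.6 → f/6.3 → f/7.1 → f/8 → f/9 → f/10 → f/11 → f/13 → f/14 — 3 2/3 stops stopped down (darker).
Net change so far: 7 2/3 stops darker. Offset with the shutter speed: 1/80 → 1/60 → 1/50 → 1/40 → 1/30 → 1/25 → 1/20 → 1/15 → 1/13 → 1/10 → 1/8 → 1/6 → 1/5 → 1/4 → 0.3 → 0.4 → 0.5 → 0.6 → 0.8 → 1 → 1.3 → 1.6 → 2 → 2.5.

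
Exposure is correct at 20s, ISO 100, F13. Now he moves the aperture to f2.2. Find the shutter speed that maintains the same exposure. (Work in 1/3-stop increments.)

0.6 s

Aperture: f/13 → f/11 → f/10 → f/9 → f/8 → f/7.1 → f/6.3 → f/5.6 → f/5 → f/4.5 → f/4 → f/3.5 → f/3.2 → f/2.8 → f/2.5 → f/2.2 — 5 stops larger aperture (brighter).
Need 5 stops darker from the shutter speed: 20 → 15 → 13 → 10 → 8 → 6 → 5 → 4 → 3.2 → 2.5 → 2 → 1.6 → 1.3 → 1 → 0.8 → 0.6.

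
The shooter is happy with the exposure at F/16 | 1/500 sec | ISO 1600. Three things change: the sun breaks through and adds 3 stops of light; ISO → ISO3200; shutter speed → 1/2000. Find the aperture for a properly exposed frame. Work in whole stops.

f/32

Scene light: 3 stops brighter.
ISO: 1600 → 3200 — 1 stop raised (brighter).
Shutter speed: 1/500 → 1/1000 → 1/2000 — 2 stops faster (darker).
Net so far: 2 stops brighter. Aperture: f/16 → f/22 → f/32.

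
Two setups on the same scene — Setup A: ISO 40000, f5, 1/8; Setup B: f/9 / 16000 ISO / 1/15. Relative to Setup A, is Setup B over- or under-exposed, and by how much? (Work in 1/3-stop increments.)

Aperture: f/5 → f/5.6 → f/6.3 → f/7.1 → f/8 → f/9 — 1 2/3 stops narrower (darker).
Shutter speed: 1/8 → 1/10 → 1/13 → 1/15 — 1 stop faster (darker).
ISO: 40000 → 32000 → 25600 → 20000 → 16000 — 1 1/3 stops dropped (darker).
Net: −1 2/3 −1 −1 1/3 = −4 stops.

4 stops darker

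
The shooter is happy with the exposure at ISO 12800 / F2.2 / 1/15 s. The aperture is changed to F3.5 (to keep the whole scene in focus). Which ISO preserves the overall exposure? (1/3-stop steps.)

ISO 32000

Aperture: f/2.2 → f/2.5 → f/2.8 → f/3.2 → f/3.5 — 1 1/3 stops smaller aperture (darker).
Need 1 1/3 stops brighter from the ISO: 12800 → 16000 → 20000 → 25600 → 32000.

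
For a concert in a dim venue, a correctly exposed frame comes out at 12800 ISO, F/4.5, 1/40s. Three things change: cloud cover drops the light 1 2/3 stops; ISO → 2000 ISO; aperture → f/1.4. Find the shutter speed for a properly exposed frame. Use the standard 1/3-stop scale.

1/20s

Scene light: 1 2/3 stops darker.
ISO: 12800 → 10000 → 8000 → 6400 → 5000 → 4000 → 3200 → 2500 → 2000 — 2 2/3 stops lower (darker).
Aperture: f/4.5 → f/4 → f/3.5 → f/3.2 → f/2.8 → f/2.5 → f/2.2 → f/2 → f/1.8 → f/1.6 → f/1.4 — 3 1/3 stops wider (brighter).
Net so far: 1 stop darker. Shutter speed: 1/40 → 1/30 → 1/25 → 1/20.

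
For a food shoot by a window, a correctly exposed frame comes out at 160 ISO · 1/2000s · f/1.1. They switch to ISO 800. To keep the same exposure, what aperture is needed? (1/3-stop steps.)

f/2.5

ISO: 160 → 200 → 250 → 320 → 400 → 500 → 640 → 800 — 2 1/3 stops raised (brighter).
Need 2 1/3 stops darker from the aperture: f/1.1 → f/1.2 → f/1.4 → f/1.6 → f/1.8 → f/2 → f/2.2 → f/2.5.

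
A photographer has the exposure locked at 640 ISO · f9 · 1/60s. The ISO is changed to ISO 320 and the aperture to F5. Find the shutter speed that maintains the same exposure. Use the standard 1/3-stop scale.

1/100s

ISO: 640 → 500 → 400 → 320 — 1 stop dropped (darker).
Aperture: f/9 → f/8 → f/7.1 → f/6.3 → f/5.6 → f/5 — 1 2/3 stops opened up (brighter).
Net change so far: 2/3 stop brighter. Offset with the shutter speed: 1/60 → 1/80 → 1/100.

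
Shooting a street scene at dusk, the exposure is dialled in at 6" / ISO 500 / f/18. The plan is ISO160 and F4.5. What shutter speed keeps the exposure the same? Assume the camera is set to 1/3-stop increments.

ISO: 500 → 400 → 320 → 250 → 200 → 160 — 1 2/3 stops dropped (darker).
Aperture: f/18 → f/16 → f/14 → f/13 → f/11 → f/10 → f/9 → f/8 → f/7.1 → f/6.3 → f/5.6 → f/5 → f/4.5 — 4 stops wider (brighter).
Net change so far: 2 1/3 stops brighter. Offset with the shutter speed: 6 → 5 → 4 → 3.2 → 2.5 → 2 → 1.6 → 1.3.

1.3 s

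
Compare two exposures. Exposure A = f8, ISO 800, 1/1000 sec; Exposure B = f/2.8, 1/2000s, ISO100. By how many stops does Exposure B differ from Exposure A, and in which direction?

Aperture: f/8 → f/5.6 → f/4 → f/2.8 — 3 stops wider (brighter).
Shutter speed: 1/1000 → 1/2000 — 1 stop faster (darker).
ISO: 800 → 400 → 200 → 100 — 3 stops lower (darker).
Net: +3 −1 −3 = −1 stop.

1 stop darker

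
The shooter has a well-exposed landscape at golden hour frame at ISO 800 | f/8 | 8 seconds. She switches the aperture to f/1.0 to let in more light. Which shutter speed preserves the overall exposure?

Aperture: f/8 → f/5.6 → f/4 → f/2.8 → f/2 → f/1.4 → f/1.0 — 6 stops wider (brighter).
Need 6 stops darker from the shutter speed: 8 → 4 → 2 → 1 → 1/2 → 1/4 → 1/8.

1/8s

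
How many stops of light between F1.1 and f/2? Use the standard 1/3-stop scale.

f/1.1 → f/1.2 → f/1.4 → f/1.6 → f/1.8 → f/2 — count the steps: 5 third-stops = 1 2/3 stops.

1 2/3 stops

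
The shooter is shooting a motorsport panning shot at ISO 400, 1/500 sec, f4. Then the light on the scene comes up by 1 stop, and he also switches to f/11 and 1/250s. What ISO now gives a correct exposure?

ISO 800

Scene light: 1 stop brighter.
Aperture: f/4 → f/5.6 → f/8 → f/11 — 3 stops smaller aperture (darker).
Shutter speed: 1/500 → 1/250 — 1 stop longer (brighter).
Net so far: 1 stop darker. ISO: 400 → 800.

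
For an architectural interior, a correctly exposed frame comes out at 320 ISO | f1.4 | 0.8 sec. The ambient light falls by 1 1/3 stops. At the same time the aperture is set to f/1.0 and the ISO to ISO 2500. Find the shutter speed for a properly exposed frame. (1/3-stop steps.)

Scene light: 1 1/3 stops darker.
Aperture: f/1.4 → f/1.2 → f/1.1 → f/1.0 — 1 stop larger aperture (brighter).
ISO: 320 → 400 → 500 → 640 → 800 → 1000 → 1250 → 1600 → 2000 → 2500 — 3 stops higher (brighter).
Net so far: 2 2/3 stops brighter. Shutter speed: 0.8 → 0.6 → 0.5 → 0.4 → 0.3 → 1/4 → 1/5 → 1/6 → 1/8.

1/8s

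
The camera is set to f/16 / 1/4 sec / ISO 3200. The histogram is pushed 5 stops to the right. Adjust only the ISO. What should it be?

ISO 100

Overexposed by 5 stops → need 5 stops darker.
ISO: 3200 → 1600 → 800 → 400 → 200 → 100.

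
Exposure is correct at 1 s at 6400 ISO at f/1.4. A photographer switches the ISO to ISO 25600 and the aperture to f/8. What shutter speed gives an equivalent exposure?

ISO: 6400 → 12800 → 25600 — 2 stops higher (brighter).
Aperture: f/1.4 → f/2 → f/2.8 → f/4 → f/5.6 → f/8 — 5 stops stopped down (darker).
Net change so far: 3 stops darker. Offset with the shutter speed: 1 → 2 → 4 → 8.

8 s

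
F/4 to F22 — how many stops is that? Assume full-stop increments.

5 stops

f/4 → f/5.6 → f/8 → f/11 → f/16 → f/22 — count the steps: 5 stops.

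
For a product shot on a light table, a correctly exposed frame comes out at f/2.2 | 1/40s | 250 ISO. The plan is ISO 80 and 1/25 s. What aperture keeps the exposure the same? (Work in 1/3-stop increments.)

f/1.6

ISO: 250 → 200 → 160 → 125 → 100 → 80 — 1 2/3 stops lower (darker).
Shutter speed: 1/40 → 1/30 → 1/25 — 2/3 stop longer (brighter).
Net change so far: 1 stop darker. Offset with the aperture: f/2.2 → f/2 → f/1.8 → f/1.6.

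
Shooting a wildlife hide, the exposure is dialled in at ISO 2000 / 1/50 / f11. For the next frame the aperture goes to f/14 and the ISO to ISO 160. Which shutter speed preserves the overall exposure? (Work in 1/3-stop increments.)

Aperture: f/11 → f/13 → f/14 — 2/3 stop narrower (darker).
ISO: 2000 → 1600 → 1250 → 1000 → 800 → 640 → 500 → 400 → 320 → 250 → 200 → 160 — 3 2/3 stops dropped (darker).
Net change so far: 4 1/3 stops darker. Offset with the shutter speed: 1/50 → 1/40 → 1/30 → 1/25 → 1/20 → 1/15 → 1/13 → 1/10 → 1/8 → 1/6 → 1/5 → 1/4 → 0.3 → 0.4.

0.4 s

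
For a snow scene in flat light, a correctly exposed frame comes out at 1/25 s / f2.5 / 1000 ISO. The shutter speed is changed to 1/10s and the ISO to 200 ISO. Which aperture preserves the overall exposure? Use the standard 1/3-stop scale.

f/1.8

Shutter speed: 1/25 → 1/20 → 1/15 → 1/13 → 1/10 — 1 1/3 stops slower (brighter).
ISO: 1000 → 800 → 640 → 500 → 400 → 320 → 250 → 200 — 2 1/3 stops lower (darker).
Net change so far: 1 stop darker. Offset with the aperture: f/2.5 → f/2.2 → f/2 → f/1.8.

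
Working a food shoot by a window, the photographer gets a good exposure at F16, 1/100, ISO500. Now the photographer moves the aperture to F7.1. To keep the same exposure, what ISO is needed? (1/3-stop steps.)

ISO 100

Aperture: f/16 → f/14 → f/13 → f/11 → f/10 → f/9 → f/8 → f/7.1 — 2 1/3 stops opened up (brighter).
Need 2 1/3 stops darker from the ISO: 500 → 400 → 320 → 250 → 200 → 160 → 125 → 100.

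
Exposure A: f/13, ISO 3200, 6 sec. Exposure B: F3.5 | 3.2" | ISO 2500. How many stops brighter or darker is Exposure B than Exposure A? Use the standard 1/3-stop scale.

2 1/3 stops brighter

Aperture: f/13 → f/11 → f/10 → f/9 → f/8 → f/7.1 → f/6.3 → f/5.6 → f/5 → f/4.5 → f/4 → f/3.5 — 3 2/3 stops opened up (brighter).
Shutter speed: 6 → 5 → 4 → 3.2 — 1 stop faster (darker).
ISO: 3200 → 2500 — 1/3 stop lower (darker).
Net: +3 2/3 −1 −1/3 = +2 1/3 stops.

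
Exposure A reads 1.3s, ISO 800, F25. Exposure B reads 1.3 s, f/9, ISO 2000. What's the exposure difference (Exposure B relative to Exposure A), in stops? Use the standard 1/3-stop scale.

4 1/3 stops brighter

Aperture: f/25 → f/22 → f/20 → f/18 → f/16 → f/14 → f/13 → f/11 → f/10 → f/9 — 3 stops larger aperture (brighter).
Shutter speed: unchanged.
ISO: 800 → 1000 → 1250 → 1600 → 2000 — 1 1/3 stops higher (brighter).
Net: +3 +1 1/3 = +4 1/3 stops.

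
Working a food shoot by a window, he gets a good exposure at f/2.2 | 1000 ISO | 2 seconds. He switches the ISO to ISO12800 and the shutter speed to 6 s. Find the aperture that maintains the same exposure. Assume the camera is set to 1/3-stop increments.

f/14

ISO: 1000 → 1250 → 1600 → 2000 → 2500 → 3200 → 4000 → 5000 → 6400 → 8000 → 10000 → 12800 — 3 2/3 stops higher (brighter).
Shutter speed: 2 → 2.5 → 3.2 → 4 → 5 → 6 — 1 2/3 stops slower (brighter).
Net change so far: 5 1/3 stops brighter. Offset with the aperture: f/2.2 → f/2.5 → f/2.8 → f/3.2 → f/3.5 → f/4 → f/4.5 → f/5 → f/5.6 → f/6.3 → f/7.1 → f/8 → f/9 → f/10 → f/11 → f/13 → f/14.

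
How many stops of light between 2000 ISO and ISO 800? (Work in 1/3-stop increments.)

2000 → 1600 → 1250 → 1000 → 800 — count the steps: 4 third-stops = 1 1/3 stops.

1 1/3 stops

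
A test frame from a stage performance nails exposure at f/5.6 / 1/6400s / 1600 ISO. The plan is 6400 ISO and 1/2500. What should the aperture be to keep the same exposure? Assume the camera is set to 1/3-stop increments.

ISO: 1600 → 2000 → 2500 → 3200 → 4000 → 5000 → 6400 — 2 stops higher (brighter).
Shutter speed: 1/6400 → 1/5000 → 1/4000 → 1/3200 → 1/2500 — 1 1/3 stops longer (brighter).
Net change so far: 3 1/3 stops brighter. Offset with the aperture: f/5.6 → f/6.3 → f/7.1 → f/8 → f/9 → f/10 → f/11 → f/13 → f/14 → f/16 → f/18.

f/18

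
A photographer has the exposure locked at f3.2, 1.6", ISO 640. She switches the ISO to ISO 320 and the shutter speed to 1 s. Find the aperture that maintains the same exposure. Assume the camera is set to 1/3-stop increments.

ISO: 640 → 500 → 400 → 320 — 1 stop dropped (darker).
Shutter speed: 1.6 → 1.3 → 1 — 2/3 stop faster (darker).
Net change so far: 1 2/3 stops darker. Offset with the aperture: f/3.2 → f/2.8 → f/2.5 → f/2.2 → f/2 → f/1.8.

f/1.8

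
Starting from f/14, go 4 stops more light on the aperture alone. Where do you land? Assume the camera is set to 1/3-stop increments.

Aperture: f/14 → f/13 → f/11 → f/10 → f/9 → f/8 → f/7.1 → f/6.3 → f/5.6 → f/5 → f/4.5 → f/4 → f/3.5 — 4 stops opened up (brighter).

f/3.5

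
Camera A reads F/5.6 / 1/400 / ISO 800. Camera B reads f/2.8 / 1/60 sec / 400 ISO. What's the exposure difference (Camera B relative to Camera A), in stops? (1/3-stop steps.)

3 2/3 stops brighter

Aperture: f/5.6 → f/5 → f/4.5 → f/4 → f/3.5 → f/3.2 → f/2.8 — 2 stops opened up (brighter).
Shutter speed: 1/400 → 1/320 → 1/250 → 1/200 → 1/160 → 1/125 → 1/100 → 1/80 → 1/60 — 2 2/3 stops longer (brighter).
ISO: 800 → 640 → 500 → 400 — 1 stop dropped (darker).
Net: +2 +2 2/3 −1 = +3 2/3 stops.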